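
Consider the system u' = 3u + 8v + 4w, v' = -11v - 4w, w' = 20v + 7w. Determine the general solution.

u(t) = c_2e^(3t) - c_3e^(-t), v(t) = c_1e^(-3t) - 2c_3e^(-t), w(t) = -2c_1e^(-3t) + 5c_3e^(-t)

Coefficient matrix A = [[3, 8, 4], [0, -11, -4], [0, 20, 7]].
det(A - λI) = 0 gives eigenvalues λ = -3, 3, -1.
For λ=-3: eigenvector (0,1,-2).
For λ=3: eigenvector (1,0,0).
For λ=-1: eigenvector (-1,-2,5).
General solution: c_1e^(-3t)(0,1,-2) + c_2e^(3t)(1,0,0) + c_3e^(-t)(-1,-2,5).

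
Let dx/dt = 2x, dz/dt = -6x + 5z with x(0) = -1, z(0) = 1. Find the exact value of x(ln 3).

A = [[2,0],[-6,5]]; eigenvalues λ = 5, 2.
Eigenvectors: (0,1) for λ=5, (1,2) for λ=2.
From the initial condition, c_1 = 3, c_2 = -1.
x(ln 3) = (3)(3^5)(0) + (-1)(3^2)(1) = -9.

-9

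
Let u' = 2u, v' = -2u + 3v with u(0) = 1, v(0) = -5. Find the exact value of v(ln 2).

-48

A = [[2,0],[-2,3]]; eigenvalues λ = 3, 2.
Eigenvectors: (0,-1) for λ=3, (-1,-2) for λ=2.
From the initial condition, c_1 = 7, c_2 = -1.
v(ln 2) = (7)(2^3)(-1) + (-1)(2^2)(-2) = -48.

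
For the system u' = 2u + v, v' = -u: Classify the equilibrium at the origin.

unstable improper node

A = [[2,1],[-1,0]]; det(A-λI) = λ^2 - 2λ + 1.
repeated λ = 1 with a single eigenvector.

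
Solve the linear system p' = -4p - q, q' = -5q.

Coefficient matrix A = [[-4, -1], [0, -5]].
Characteristic polynomial det(A - λI) = λ^2 + 9λ + 20 = 0.
Eigenvalues λ = -4, -5.
For λ=-4: (A-λI) row 1 is [0, -1], so an eigenvector is (-1, 0).
For λ=-5: (A-λI) row 1 is [1, -1], so an eigenvector is (1, 1).
General solution: K_1e^(-4t)(-1,0) + K_2e^(-5t)(1,1).

p(t) = -K_1e^(-4t) + K_2e^(-5t), q(t) = K_2e^(-5t)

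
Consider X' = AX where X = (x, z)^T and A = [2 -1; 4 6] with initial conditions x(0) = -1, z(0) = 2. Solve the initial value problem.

Coefficient matrix A = [[2, -1], [4, 6]].
Characteristic polynomial det(A - λI) = λ^2 - 8λ + 16 = 0.
Single eigenvalue λ = 4 with algebraic multiplicity 2.
Eigenvector v = (1,-2); generalized eigenvector w with (A-λI)w=v is (-2,3).
General solution: e^(4t)[C_1·v + C_2·(t·v + w)].
Applying x(0)=-1, z(0)=2 gives C_1=-1, C_2=0.

x(t) = -e^(4t), z(t) = 2e^(4t)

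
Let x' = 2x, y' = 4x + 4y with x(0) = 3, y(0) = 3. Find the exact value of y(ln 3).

A = [[2,0],[4,4]]; eigenvalues λ = 2, 4.
Eigenvectors: (1,-2) for λ=2, (0,1) for λ=4.
From the initial condition, c_1 = 3, c_2 = 9.
y(ln 3) = (3)(3^2)(-2) + (9)(3^4)(1) = 675.

675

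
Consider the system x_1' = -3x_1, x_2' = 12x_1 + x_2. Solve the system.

x_1(t) = -C_1e^(-3t), x_2(t) = 3C_1e^(-3t) - C_2e^(t)

Coefficient matrix A = [[-3, 0], [12, 1]].
Characteristic polynomial det(A - λI) = λ^2 + 2λ - 3 = 0.
Eigenvalues λ = -3, 1.
For λ=-3: (A-λI) row 2 is [12, 4], so an eigenvector is (-1, 3).
For λ=1: (A-λI) row 1 is [-4, 0], so an eigenvector is (0, -1).
General solution: C_1e^(-3t)(-1,3) + C_2e^(t)(0,-1).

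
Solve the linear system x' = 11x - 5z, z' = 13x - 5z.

Coefficient matrix A = [[11, -5], [13, -5]].
Characteristic polynomial det(A - λI) = λ^2 - 6λ + 10 = 0.
Eigenvalues λ = 3 ± i (complex conjugate pair).
For λ=3+i: an eigenvector is (2,3) - i(1,2) = (2 - i, 3 - 2i).
A real fundamental pair from Re and Im of e^((3+i)t)v: X_1 = e^(3t)(cos(t)·(2,3) + sin(t)·(1,2)), X_2 = e^(3t)(sin(t)·(2,3) - cos(t)·(1,2)).
General solution: K_1X_1 + K_2X_2.

x(t) = K_1e^(3t)sin(t) + 2K_1e^(3t)cos(t) + 2K_2e^(3t)sin(t) - K_2e^(3t)cos(t), z(t) = 2K_1e^(3t)sin(t) + 3K_1e^(3t)cos(t) + 3K_2e^(3t)sin(t) - 2K_2e^(3t)cos(t)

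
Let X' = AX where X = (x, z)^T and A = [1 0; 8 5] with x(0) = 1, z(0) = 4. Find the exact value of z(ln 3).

1452

A = [[1,0],[8,5]]; eigenvalues λ = 5, 1.
Eigenvectors: (0,-1) for λ=5, (-1,2) for λ=1.
From the initial condition, c_1 = -6, c_2 = -1.
z(ln 3) = (-6)(3^5)(-1) + (-1)(3^1)(2) = 1452.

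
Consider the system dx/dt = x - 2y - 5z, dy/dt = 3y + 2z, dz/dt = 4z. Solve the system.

x(t) = -3C_1e^(4t) - C_2e^(3t) + C_3e^(t), y(t) = 2C_1e^(4t) + C_2e^(3t), z(t) = C_1e^(4t)

Coefficient matrix A = [[1, -2, -5], [0, 3, 2], [0, 0, 4]].
det(A - λI) = 0 gives eigenvalues λ = 4, 3, 1.
For λ=4: eigenvector (-3,2,1).
For λ=3: eigenvector (-1,1,0).
For λ=1: eigenvector (1,0,0).
General solution: C_1e^(4t)(-3,2,1) + C_2e^(3t)(-1,1,0) + C_3e^(t)(1,0,0).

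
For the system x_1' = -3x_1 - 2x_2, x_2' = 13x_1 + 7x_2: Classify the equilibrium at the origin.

unstable spiral

A = [[-3,-2],[13,7]]; det(A-λI) = λ^2 - 4λ + 5.
λ = 2 ± i: positive real part.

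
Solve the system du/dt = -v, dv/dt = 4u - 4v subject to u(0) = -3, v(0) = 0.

Coefficient matrix A = [[0, -1], [4, -4]].
Characteristic polynomial det(A - λI) = λ^2 + 4λ + 4 = 0.
Single eigenvalue λ = -2 with algebraic multiplicity 2.
Eigenvector v = (1,2); generalized eigenvector w with (A-λI)w=v is (1,1).
General solution: e^(-2t)[C_1·v + C_2·(t·v + w)].
Applying u(0)=-3, v(0)=0 gives C_1=3, C_2=-6.

u(t) = -6te^(-2t) - 3e^(-2t), v(t) = -12te^(-2t)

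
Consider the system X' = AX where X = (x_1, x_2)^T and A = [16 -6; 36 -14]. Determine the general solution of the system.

x_1(t) = K_1e^(4t) - K_2e^(-2t), x_2(t) = 2K_1e^(4t) - 3K_2e^(-2t)

Coefficient matrix A = [[16, -6], [36, -14]].
Characteristic polynomial det(A - λI) = λ^2 - 2λ - 8 = 0.
Eigenvalues λ = 4, -2.
For λ=4: (A-λI) row 1 is [12, -6], so an eigenvector is (1, 2).
For λ=-2: (A-λI) row 1 is [18, -6], so an eigenvector is (-1, -3).
General solution: K_1e^(4t)(1,2) + K_2e^(-2t)(-1,-3).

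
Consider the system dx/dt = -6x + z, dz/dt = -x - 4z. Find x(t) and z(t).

Coefficient matrix A = [[-6, 1], [-1, -4]].
Characteristic polynomial det(A - λI) = λ^2 + 10λ + 25 = 0.
Single eigenvalue λ = -5 with algebraic multiplicity 2.
Eigenvector v = (1,1); generalized eigenvector w with (A-λI)w=v is (-1,0).
General solution: e^(-5t)[c_1·v + c_2·(t·v + w)].

x(t) = c_1e^(-5t) + c_2te^(-5t) - c_2e^(-5t), z(t) = c_1e^(-5t) + c_2te^(-5t)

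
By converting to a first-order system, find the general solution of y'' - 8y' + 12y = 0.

y(t) = C_1e^(6t) + C_2e^(2t)

Let x_1 = y, x_2 = y'. Then x_1' = x_2 and x_2' = -12x_1 + 8x_2.
A = [[0,1],[-12,8]]; det(A-λI) = λ^2 - 8λ + 12.
Eigenvalues λ = 6, 2 with eigenvectors (1,6), (1,2).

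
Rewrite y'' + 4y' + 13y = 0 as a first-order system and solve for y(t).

Let x_1 = y, x_2 = y'. Then x_1' = x_2 and x_2' = -13x_1 - 4x_2.
A = [[0,1],[-13,-4]]; det(A-λI) = λ^2 + 4λ + 13.
Eigenvalues λ = -2 ± 3i.

y(t) = C_1e^(-2t)cos(3t) + C_2e^(-2t)sin(3t)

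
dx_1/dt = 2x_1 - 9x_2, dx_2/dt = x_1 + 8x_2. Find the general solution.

x_1(t) = -3c_1e^(5t) - 3c_2te^(5t) + c_2e^(5t), x_2(t) = c_1e^(5t) + c_2te^(5t)

Coefficient matrix A = [[2, -9], [1, 8]].
Characteristic polynomial det(A - λI) = λ^2 - 10λ + 25 = 0.
Single eigenvalue λ = 5 with algebraic multiplicity 2.
Eigenvector v = (-3,1); generalized eigenvector w with (A-λI)w=v is (1,0).
General solution: e^(5t)[c_1·v + c_2·(t·v + w)].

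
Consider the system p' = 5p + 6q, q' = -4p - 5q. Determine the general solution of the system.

Coefficient matrix A = [[5, 6], [-4, -5]].
Characteristic polynomial det(A - λI) = λ^2 - 1 = 0.
Eigenvalues λ = 1, -1.
For λ=1: (A-λI) row 1 is [4, 6], so an eigenvector is (-3, 2).
For λ=-1: (A-λI) row 1 is [6, 6], so an eigenvector is (-1, 1).
General solution: K_1e^(t)(-3,2) + K_2e^(-t)(-1,1).

p(t) = -3K_1e^(t) - K_2e^(-t), q(t) = 2K_1e^(t) + K_2e^(-t)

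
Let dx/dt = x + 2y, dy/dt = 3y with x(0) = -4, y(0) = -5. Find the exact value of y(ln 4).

A = [[1,2],[0,3]]; eigenvalues λ = 1, 3.
Eigenvectors: (1,0) for λ=1, (-1,-1) for λ=3.
From the initial condition, c_1 = 1, c_2 = 5.
y(ln 4) = (1)(4^1)(0) + (5)(4^3)(-1) = -320.

-320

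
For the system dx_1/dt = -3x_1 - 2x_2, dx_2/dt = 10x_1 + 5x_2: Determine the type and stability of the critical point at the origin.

A = [[-3,-2],[10,5]]; det(A-λI) = λ^2 - 2λ + 5.
λ = 1 ± 2i: positive real part.

unstable spiral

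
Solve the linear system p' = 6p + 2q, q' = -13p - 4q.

Coefficient matrix A = [[6, 2], [-13, -4]].
Characteristic polynomial det(A - λI) = λ^2 - 2λ + 2 = 0.
Eigenvalues λ = 1 ± i (complex conjugate pair).
For λ=1+i: an eigenvector is (1,-3) - i(-1,2) = (1 + i, -3 - 2i).
A real fundamental pair from Re and Im of e^((1+i)t)v: X_1 = e^(t)(cos(t)·(1,-3) + sin(t)·(-1,2)), X_2 = e^(t)(sin(t)·(1,-3) - cos(t)·(-1,2)).
General solution: c_1X_1 + c_2X_2.

p(t) = -c_1e^(t)sin(t) + c_1e^(t)cos(t) + c_2e^(t)sin(t) + c_2e^(t)cos(t), q(t) = 2c_1e^(t)sin(t) - 3c_1e^(t)cos(t) - 3c_2e^(t)sin(t) - 2c_2e^(t)cos(t)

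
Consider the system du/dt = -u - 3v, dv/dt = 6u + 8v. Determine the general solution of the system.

Coefficient matrix A = [[-1, -3], [6, 8]].
Characteristic polynomial det(A - λI) = λ^2 - 7λ + 10 = 0.
Eigenvalues λ = 2, 5.
For λ=2: (A-λI) row 1 is [-3, -3], so an eigenvector is (-1, 1).
For λ=5: (A-λI) row 1 is [-6, -3], so an eigenvector is (-1, 2).
General solution: K_1e^(2t)(-1,1) + K_2e^(5t)(-1,2).

u(t) = -K_1e^(2t) - K_2e^(5t), v(t) = K_1e^(2t) + 2K_2e^(5t)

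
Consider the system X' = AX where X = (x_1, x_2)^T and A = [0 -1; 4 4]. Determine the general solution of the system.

x_1(t) = C_1e^(2t) + C_2te^(2t) - 2C_2e^(2t), x_2(t) = -2C_1e^(2t) - 2C_2te^(2t) + 3C_2e^(2t)

Coefficient matrix A = [[0, -1], [4, 4]].
Characteristic polynomial det(A - λI) = λ^2 - 4λ + 4 = 0.
Single eigenvalue λ = 2 with algebraic multiplicity 2.
Eigenvector v = (1,-2); generalized eigenvector w with (A-λI)w=v is (-2,3).
General solution: e^(2t)[C_1·v + C_2·(t·v + w)].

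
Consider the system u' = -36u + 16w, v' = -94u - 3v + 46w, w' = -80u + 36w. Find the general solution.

u(t) = 2K_1e^(4t) + K_3e^(-4t), v(t) = 6K_1e^(4t) + K_2e^(-3t) + 2K_3e^(-4t), w(t) = 5K_1e^(4t) + 2K_3e^(-4t)

Coefficient matrix A = [[-36, 0, 16], [-94, -3, 46], [-80, 0, 36]].
det(A - λI) = 0 gives eigenvalues λ = 4, -3, -4.
For λ=4: eigenvector (2,6,5).
For λ=-3: eigenvector (0,1,0).
For λ=-4: eigenvector (1,2,2).
General solution: K_1e^(4t)(2,6,5) + K_2e^(-3t)(0,1,0) + K_3e^(-4t)(1,2,2).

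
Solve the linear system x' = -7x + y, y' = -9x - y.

Coefficient matrix A = [[-7, 1], [-9, -1]].
Characteristic polynomial det(A - λI) = λ^2 + 8λ + 16 = 0.
Single eigenvalue λ = -4 with algebraic multiplicity 2.
Eigenvector v = (1,3); generalized eigenvector w with (A-λI)w=v is (0,1).
General solution: e^(-4t)[c_1·v + c_2·(t·v + w)].

x(t) = c_1e^(-4t) + c_2te^(-4t), y(t) = 3c_1e^(-4t) + 3c_2te^(-4t) + c_2e^(-4t)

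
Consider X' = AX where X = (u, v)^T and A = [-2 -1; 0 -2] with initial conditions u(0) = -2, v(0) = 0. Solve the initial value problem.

u(t) = -2e^(-2t), v(t) = 0

Coefficient matrix A = [[-2, -1], [0, -2]].
Characteristic polynomial det(A - λI) = λ^2 + 4λ + 4 = 0.
Single eigenvalue λ = -2 with algebraic multiplicity 2.
Eigenvector v = (-1,0); generalized eigenvector w with (A-λI)w=v is (-1,1).
General solution: e^(-2t)[K_1·v + K_2·(t·v + w)].
Applying u(0)=-2, v(0)=0 gives K_1=2, K_2=0.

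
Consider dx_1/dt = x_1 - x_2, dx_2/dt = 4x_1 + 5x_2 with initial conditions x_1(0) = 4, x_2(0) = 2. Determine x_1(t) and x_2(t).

x_1(t) = -10te^(3t) + 4e^(3t), x_2(t) = 20te^(3t) + 2e^(3t)

Coefficient matrix A = [[1, -1], [4, 5]].
Characteristic polynomial det(A - λI) = λ^2 - 6λ + 9 = 0.
Single eigenvalue λ = 3 with algebraic multiplicity 2.
Eigenvector v = (-1,2); generalized eigenvector w with (A-λI)w=v is (2,-3).
General solution: e^(3t)[c_1·v + c_2·(t·v + w)].
Applying x_1(0)=4, x_2(0)=2 gives c_1=16, c_2=10.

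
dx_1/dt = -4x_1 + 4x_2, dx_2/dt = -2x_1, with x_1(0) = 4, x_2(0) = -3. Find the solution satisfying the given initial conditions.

x_1(t) = -10e^(-2t)sin(2t) + 4e^(-2t)cos(2t), x_2(t) = -7e^(-2t)sin(2t) - 3e^(-2t)cos(2t)

Coefficient matrix A = [[-4, 4], [-2, 0]].
Characteristic polynomial det(A - λI) = λ^2 + 4λ + 8 = 0.
Eigenvalues λ = -2 ± 2i (complex conjugate pair).
For λ=-2+2i: an eigenvector is (1,0) - i(-1,-1) = (1 + i, 0 + i).
A real fundamental pair from Re and Im of e^((-2+2i)t)v: X_1 = e^(-2t)(cos(2t)·(1,0) + sin(2t)·(-1,-1)), X_2 = e^(-2t)(sin(2t)·(1,0) - cos(2t)·(-1,-1)).
General solution: c_1X_1 + c_2X_2.
Applying x_1(0)=4, x_2(0)=-3 gives c_1=7, c_2=-3.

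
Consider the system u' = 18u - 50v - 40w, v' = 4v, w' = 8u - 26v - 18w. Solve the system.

u(t) = -5c_1e^(4t) + 5c_2e^(2t) + 2c_3e^(-2t), v(t) = c_1e^(4t), w(t) = -3c_1e^(4t) + 2c_2e^(2t) + c_3e^(-2t)

Coefficient matrix A = [[18, -50, -40], [0, 4, 0], [8, -26, -18]].
det(A - λI) = 0 gives eigenvalues λ = 4, 2, -2.
For λ=4: eigenvector (-5,1,-3).
For λ=2: eigenvector (5,0,2).
For λ=-2: eigenvector (2,0,1).
General solution: c_1e^(4t)(-5,1,-3) + c_2e^(2t)(5,0,2) + c_3e^(-2t)(2,0,1).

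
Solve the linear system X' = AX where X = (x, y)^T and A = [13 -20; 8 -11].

x(t) = 2C_1e^(t)sin(4t) - C_1e^(t)cos(4t) - C_2e^(t)sin(4t) - 2C_2e^(t)cos(4t), y(t) = C_1e^(t)sin(4t) - C_1e^(t)cos(4t) - C_2e^(t)sin(4t) - C_2e^(t)cos(4t)

Coefficient matrix A = [[13, -20], [8, -11]].
Characteristic polynomial det(A - λI) = λ^2 - 2λ + 17 = 0.
Eigenvalues λ = 1 ± 4i (complex conjugate pair).
For λ=1+4i: an eigenvector is (-1,-1) - i(2,1) = (-1 - 2i, -1 - i).
A real fundamental pair from Re and Im of e^((1+4i)t)v: X_1 = e^(t)(cos(4t)·(-1,-1) + sin(4t)·(2,1)), X_2 = e^(t)(sin(4t)·(-1,-1) - cos(4t)·(2,1)).
General solution: C_1X_1 + C_2X_2.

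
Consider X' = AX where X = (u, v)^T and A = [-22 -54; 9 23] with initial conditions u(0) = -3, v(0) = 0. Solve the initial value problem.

u(t) = 6e^(5t) - 9e^(-4t), v(t) = -3e^(5t) + 3e^(-4t)

Coefficient matrix A = [[-22, -54], [9, 23]].
Characteristic polynomial det(A - λI) = λ^2 - λ - 20 = 0.
Eigenvalues λ = 5, -4.
For λ=5: (A-λI) row 1 is [-27, -54], so an eigenvector is (-2, 1).
For λ=-4: (A-λI) row 1 is [-18, -54], so an eigenvector is (-3, 1).
General solution: C_1e^(5t)(-2,1) + C_2e^(-4t)(-3,1).
Applying u(0)=-3, v(0)=0 gives C_1=-3, C_2=3.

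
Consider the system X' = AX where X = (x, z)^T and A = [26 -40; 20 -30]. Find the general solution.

x(t) = -3c_1e^(-2t)sin(4t) + c_1e^(-2t)cos(4t) + c_2e^(-2t)sin(4t) + 3c_2e^(-2t)cos(4t), z(t) = -2c_1e^(-2t)sin(4t) + c_1e^(-2t)cos(4t) + c_2e^(-2t)sin(4t) + 2c_2e^(-2t)cos(4t)

Coefficient matrix A = [[26, -40], [20, -30]].
Characteristic polynomial det(A - λI) = λ^2 + 4λ + 20 = 0.
Eigenvalues λ = -2 ± 4i (complex conjugate pair).
For λ=-2+4i: an eigenvector is (1,1) - i(-3,-2) = (1 + 3i, 1 + 2i).
A real fundamental pair from Re and Im of e^((-2+4i)t)v: X_1 = e^(-2t)(cos(4t)·(1,1) + sin(4t)·(-3,-2)), X_2 = e^(-2t)(sin(4t)·(1,1) - cos(4t)·(-3,-2)).
General solution: c_1X_1 + c_2X_2.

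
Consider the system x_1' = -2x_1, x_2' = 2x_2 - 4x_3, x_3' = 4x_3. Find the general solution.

Coefficient matrix A = [[-2, 0, 0], [0, 2, -4], [0, 0, 4]].
det(A - λI) = 0 gives eigenvalues λ = -2, 2, 4.
For λ=-2: eigenvector (1,0,0).
For λ=2: eigenvector (0,1,0).
For λ=4: eigenvector (0,-2,1).
General solution: K_1e^(-2t)(1,0,0) + K_2e^(2t)(0,1,0) + K_3e^(4t)(0,-2,1).

x_1(t) = K_1e^(-2t), x_2(t) = K_2e^(2t) - 2K_3e^(4t), x_3(t) = K_3e^(4t)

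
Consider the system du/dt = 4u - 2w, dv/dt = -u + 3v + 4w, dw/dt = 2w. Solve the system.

Coefficient matrix A = [[4, 0, -2], [-1, 3, 4], [0, 0, 2]].
det(A - λI) = 0 gives eigenvalues λ = 4, 3, 2.
For λ=4: eigenvector (1,-1,0).
For λ=3: eigenvector (0,1,0).
For λ=2: eigenvector (1,-3,1).
General solution: c_1e^(4t)(1,-1,0) + c_2e^(3t)(0,1,0) + c_3e^(2t)(1,-3,1).

u(t) = c_1e^(4t) + c_3e^(2t), v(t) = -c_1e^(4t) + c_2e^(3t) - 3c_3e^(2t), w(t) = c_3e^(2t)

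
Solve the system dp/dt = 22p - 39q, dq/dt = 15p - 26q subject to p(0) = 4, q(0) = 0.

p(t) = 32e^(-2t)sin(3t) + 4e^(-2t)cos(3t), q(t) = 20e^(-2t)sin(3t)

Coefficient matrix A = [[22, -39], [15, -26]].
Characteristic polynomial det(A - λI) = λ^2 + 4λ + 13 = 0.
Eigenvalues λ = -2 ± 3i (complex conjugate pair).
For λ=-2+3i: an eigenvector is (-3,-2) - i(2,1) = (-3 - 2i, -2 - i).
A real fundamental pair from Re and Im of e^((-2+3i)t)v: X_1 = e^(-2t)(cos(3t)·(-3,-2) + sin(3t)·(2,1)), X_2 = e^(-2t)(sin(3t)·(-3,-2) - cos(3t)·(2,1)).
General solution: c_1X_1 + c_2X_2.
Applying p(0)=4, q(0)=0 gives c_1=4, c_2=-8.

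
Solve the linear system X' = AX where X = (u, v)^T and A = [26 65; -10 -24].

Coefficient matrix A = [[26, 65], [-10, -24]].
Characteristic polynomial det(A - λI) = λ^2 - 2λ + 26 = 0.
Eigenvalues λ = 1 ± 5i (complex conjugate pair).
For λ=1+5i: an eigenvector is (-2,1) - i(3,-1) = (-2 - 3i, 1 + i).
A real fundamental pair from Re and Im of e^((1+5i)t)v: X_1 = e^(t)(cos(5t)·(-2,1) + sin(5t)·(3,-1)), X_2 = e^(t)(sin(5t)·(-2,1) - cos(5t)·(3,-1)).
General solution: c_1X_1 + c_2X_2.

u(t) = 3c_1e^(t)sin(5t) - 2c_1e^(t)cos(5t) - 2c_2e^(t)sin(5t) - 3c_2e^(t)cos(5t), v(t) = -c_1e^(t)sin(5t) + c_1e^(t)cos(5t) + c_2e^(t)sin(5t) + c_2e^(t)cos(5t)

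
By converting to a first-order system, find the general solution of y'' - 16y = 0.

Let x_1 = y, x_2 = y'. Then x_1' = x_2 and x_2' = 16x_1.
A = [[0,1],[16,0]]; det(A-λI) = λ^2 - 16.
Eigenvalues λ = -4, 4 with eigenvectors (1,-4), (1,4).

y(t) = C_1e^(-4t) + C_2e^(4t)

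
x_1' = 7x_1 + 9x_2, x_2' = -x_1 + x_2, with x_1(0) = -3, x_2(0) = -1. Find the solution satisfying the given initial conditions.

Coefficient matrix A = [[7, 9], [-1, 1]].
Characteristic polynomial det(A - λI) = λ^2 - 8λ + 16 = 0.
Single eigenvalue λ = 4 with algebraic multiplicity 2.
Eigenvector v = (3,-1); generalized eigenvector w with (A-λI)w=v is (-2,1).
General solution: e^(4t)[C_1·v + C_2·(t·v + w)].
Applying x_1(0)=-3, x_2(0)=-1 gives C_1=-5, C_2=-6.

x_1(t) = -18te^(4t) - 3e^(4t), x_2(t) = 6te^(4t) - e^(4t)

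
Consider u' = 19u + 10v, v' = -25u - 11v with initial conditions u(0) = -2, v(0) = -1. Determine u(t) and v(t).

u(t) = -8e^(4t)sin(5t) - 2e^(4t)cos(5t), v(t) = 13e^(4t)sin(5t) - e^(4t)cos(5t)

Coefficient matrix A = [[19, 10], [-25, -11]].
Characteristic polynomial det(A - λI) = λ^2 - 8λ + 41 = 0.
Eigenvalues λ = 4 ± 5i (complex conjugate pair).
For λ=4+5i: an eigenvector is (-1,1) - i(-1,2) = (-1 + i, 1 - 2i).
A real fundamental pair from Re and Im of e^((4+5i)t)v: X_1 = e^(4t)(cos(5t)·(-1,1) + sin(5t)·(-1,2)), X_2 = e^(4t)(sin(5t)·(-1,1) - cos(5t)·(-1,2)).
General solution: K_1X_1 + K_2X_2.
Applying u(0)=-2, v(0)=-1 gives K_1=5, K_2=3.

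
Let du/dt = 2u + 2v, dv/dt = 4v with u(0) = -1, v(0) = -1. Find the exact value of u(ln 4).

A = [[2,2],[0,4]]; eigenvalues λ = 2, 4.
Eigenvectors: (-1,0) for λ=2, (1,1) for λ=4.
From the initial condition, c_1 = 0, c_2 = -1.
u(ln 4) = (0)(4^2)(-1) + (-1)(4^4)(1) = -256.

-256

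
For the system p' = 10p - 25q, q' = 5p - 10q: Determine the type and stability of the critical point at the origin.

A = [[10,-25],[5,-10]]; det(A-λI) = λ^2 + 25.
λ = 0 ± 5i: zero real part.

center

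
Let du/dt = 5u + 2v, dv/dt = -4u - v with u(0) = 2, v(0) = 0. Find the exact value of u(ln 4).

248

A = [[5,2],[-4,-1]]; eigenvalues λ = 1, 3.
Eigenvectors: (-1,2) for λ=1, (-1,1) for λ=3.
From the initial condition, c_1 = 2, c_2 = -4.
u(ln 4) = (2)(4^1)(-1) + (-4)(4^3)(-1) = 248.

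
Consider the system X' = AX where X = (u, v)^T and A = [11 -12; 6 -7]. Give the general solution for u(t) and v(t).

u(t) = -c_1e^(-t) + 2c_2e^(5t), v(t) = -c_1e^(-t) + c_2e^(5t)

Coefficient matrix A = [[11, -12], [6, -7]].
Characteristic polynomial det(A - λI) = λ^2 - 4λ - 5 = 0.
Eigenvalues λ = -1, 5.
For λ=-1: (A-λI) row 1 is [12, -12], so an eigenvector is (-1, -1).
For λ=5: (A-λI) row 1 is [6, -12], so an eigenvector is (2, 1).
General solution: c_1e^(-t)(-1,-1) + c_2e^(5t)(2,1).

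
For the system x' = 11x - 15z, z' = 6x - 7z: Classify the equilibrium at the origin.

A = [[11,-15],[6,-7]]; det(A-λI) = λ^2 - 4λ + 13.
λ = 2 ± 3i: positive real part.

unstable spiral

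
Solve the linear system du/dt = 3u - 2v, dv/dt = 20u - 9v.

Coefficient matrix A = [[3, -2], [20, -9]].
Characteristic polynomial det(A - λI) = λ^2 + 6λ + 13 = 0.
Eigenvalues λ = -3 ± 2i (complex conjugate pair).
For λ=-3+2i: an eigenvector is (0,1) - i(-1,-3) = (0 + i, 1 + 3i).
A real fundamental pair from Re and Im of e^((-3+2i)t)v: X_1 = e^(-3t)(cos(2t)·(0,1) + sin(2t)·(-1,-3)), X_2 = e^(-3t)(sin(2t)·(0,1) - cos(2t)·(-1,-3)).
General solution: c_1X_1 + c_2X_2.

u(t) = -c_1e^(-3t)sin(2t) + c_2e^(-3t)cos(2t), v(t) = -3c_1e^(-3t)sin(2t) + c_1e^(-3t)cos(2t) + c_2e^(-3t)sin(2t) + 3c_2e^(-3t)cos(2t)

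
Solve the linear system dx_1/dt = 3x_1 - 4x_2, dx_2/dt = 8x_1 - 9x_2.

Coefficient matrix A = [[3, -4], [8, -9]].
Characteristic polynomial det(A - λI) = λ^2 + 6λ + 5 = 0.
Eigenvalues λ = -1, -5.
For λ=-1: (A-λI) row 1 is [4, -4], so an eigenvector is (1, 1).
For λ=-5: (A-λI) row 1 is [8, -4], so an eigenvector is (1, 2).
General solution: K_1e^(-t)(1,1) + K_2e^(-5t)(1,2).

x_1(t) = K_1e^(-t) + K_2e^(-5t), x_2(t) = K_1e^(-t) + 2K_2e^(-5t)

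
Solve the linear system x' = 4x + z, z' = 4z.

Coefficient matrix A = [[4, 1], [0, 4]].
Characteristic polynomial det(A - λI) = λ^2 - 8λ + 16 = 0.
Single eigenvalue λ = 4 with algebraic multiplicity 2.
Eigenvector v = (1,0); generalized eigenvector w with (A-λI)w=v is (-3,1).
General solution: e^(4t)[c_1·v + c_2·(t·v + w)].

x(t) = c_1e^(4t) + c_2te^(4t) - 3c_2e^(4t), z(t) = c_2e^(4t)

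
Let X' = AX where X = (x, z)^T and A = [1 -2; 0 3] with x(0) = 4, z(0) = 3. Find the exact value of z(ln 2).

24

A = [[1,-2],[0,3]]; eigenvalues λ = 1, 3.
Eigenvectors: (-1,0) for λ=1, (1,-1) for λ=3.
From the initial condition, c_1 = -7, c_2 = -3.
z(ln 2) = (-7)(2^1)(0) + (-3)(2^3)(-1) = 24.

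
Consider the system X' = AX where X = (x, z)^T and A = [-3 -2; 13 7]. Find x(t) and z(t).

x(t) = -c_1e^(2t)sin(t) + c_1e^(2t)cos(t) + c_2e^(2t)sin(t) + c_2e^(2t)cos(t), z(t) = 3c_1e^(2t)sin(t) - 2c_1e^(2t)cos(t) - 2c_2e^(2t)sin(t) - 3c_2e^(2t)cos(t)

Coefficient matrix A = [[-3, -2], [13, 7]].
Characteristic polynomial det(A - λI) = λ^2 - 4λ + 5 = 0.
Eigenvalues λ = 2 ± i (complex conjugate pair).
For λ=2+i: an eigenvector is (1,-2) - i(-1,3) = (1 + i, -2 - 3i).
A real fundamental pair from Re and Im of e^((2+i)t)v: X_1 = e^(2t)(cos(t)·(1,-2) + sin(t)·(-1,3)), X_2 = e^(2t)(sin(t)·(1,-2) - cos(t)·(-1,3)).
General solution: c_1X_1 + c_2X_2.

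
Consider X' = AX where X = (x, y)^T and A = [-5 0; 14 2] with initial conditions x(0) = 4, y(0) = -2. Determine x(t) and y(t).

Coefficient matrix A = [[-5, 0], [14, 2]].
Characteristic polynomial det(A - λI) = λ^2 + 3λ - 10 = 0.
Eigenvalues λ = -5, 2.
For λ=-5: (A-λI) row 2 is [14, 7], so an eigenvector is (-1, 2).
For λ=2: (A-λI) row 1 is [-7, 0], so an eigenvector is (0, -1).
General solution: C_1e^(-5t)(-1,2) + C_2e^(2t)(0,-1).
Applying x(0)=4, y(0)=-2 gives C_1=-4, C_2=-6.

x(t) = 4e^(-5t), y(t) = 6e^(2t) - 8e^(-5t)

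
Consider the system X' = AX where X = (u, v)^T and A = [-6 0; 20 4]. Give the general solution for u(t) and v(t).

u(t) = -C_2e^(-6t), v(t) = -C_1e^(4t) + 2C_2e^(-6t)

Coefficient matrix A = [[-6, 0], [20, 4]].
Characteristic polynomial det(A - λI) = λ^2 + 2λ - 24 = 0.
Eigenvalues λ = 4, -6.
For λ=4: (A-λI) row 1 is [-10, 0], so an eigenvector is (0, -1).
For λ=-6: (A-λI) row 2 is [20, 10], so an eigenvector is (-1, 2).
General solution: C_1e^(4t)(0,-1) + C_2e^(-6t)(-1,2).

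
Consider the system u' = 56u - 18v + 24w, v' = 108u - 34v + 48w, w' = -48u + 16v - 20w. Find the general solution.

Coefficient matrix A = [[56, -18, 24], [108, -34, 48], [-48, 16, -20]].
det(A - λI) = 0 gives eigenvalues λ = 4, 2, -4.
For λ=4: eigenvector (3,6,-2).
For λ=2: eigenvector (1,3,0).
For λ=-4: eigenvector (-1,-2,1).
General solution: c_1e^(4t)(3,6,-2) + c_2e^(2t)(1,3,0) + c_3e^(-4t)(-1,-2,1).

u(t) = 3c_1e^(4t) + c_2e^(2t) - c_3e^(-4t), v(t) = 6c_1e^(4t) + 3c_2e^(2t) - 2c_3e^(-4t), w(t) = -2c_1e^(4t) + c_3e^(-4t)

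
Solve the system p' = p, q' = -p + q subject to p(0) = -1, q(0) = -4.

p(t) = -e^(t), q(t) = te^(t) - 4e^(t)

Coefficient matrix A = [[1, 0], [-1, 1]].
Characteristic polynomial det(A - λI) = λ^2 - 2λ + 1 = 0.
Single eigenvalue λ = 1 with algebraic multiplicity 2.
Eigenvector v = (0,1); generalized eigenvector w with (A-λI)w=v is (-1,-3).
General solution: e^(t)[K_1·v + K_2·(t·v + w)].
Applying p(0)=-1, q(0)=-4 gives K_1=-1, K_2=1.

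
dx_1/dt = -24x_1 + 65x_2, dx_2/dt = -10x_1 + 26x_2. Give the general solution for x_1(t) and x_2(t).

Coefficient matrix A = [[-24, 65], [-10, 26]].
Characteristic polynomial det(A - λI) = λ^2 - 2λ + 26 = 0.
Eigenvalues λ = 1 ± 5i (complex conjugate pair).
For λ=1+5i: an eigenvector is (-2,-1) - i(-3,-1) = (-2 + 3i, -1 + i).
A real fundamental pair from Re and Im of e^((1+5i)t)v: X_1 = e^(t)(cos(5t)·(-2,-1) + sin(5t)·(-3,-1)), X_2 = e^(t)(sin(5t)·(-2,-1) - cos(5t)·(-3,-1)).
General solution: C_1X_1 + C_2X_2.

x_1(t) = -3C_1e^(t)sin(5t) - 2C_1e^(t)cos(5t) - 2C_2e^(t)sin(5t) + 3C_2e^(t)cos(5t), x_2(t) = -C_1e^(t)sin(5t) - C_1e^(t)cos(5t) - C_2e^(t)sin(5t) + C_2e^(t)cos(5t)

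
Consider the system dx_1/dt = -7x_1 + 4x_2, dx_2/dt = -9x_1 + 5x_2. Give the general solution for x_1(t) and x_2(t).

x_1(t) = 2C_1e^(-t) + 2C_2te^(-t) - C_2e^(-t), x_2(t) = 3C_1e^(-t) + 3C_2te^(-t) - C_2e^(-t)

Coefficient matrix A = [[-7, 4], [-9, 5]].
Characteristic polynomial det(A - λI) = λ^2 + 2λ + 1 = 0.
Single eigenvalue λ = -1 with algebraic multiplicity 2.
Eigenvector v = (2,3); generalized eigenvector w with (A-λI)w=v is (-1,-1).
General solution: e^(-t)[C_1·v + C_2·(t·v + w)].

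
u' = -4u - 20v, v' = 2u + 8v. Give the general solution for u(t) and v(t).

Coefficient matrix A = [[-4, -20], [2, 8]].
Characteristic polynomial det(A - λI) = λ^2 - 4λ + 8 = 0.
Eigenvalues λ = 2 ± 2i (complex conjugate pair).
For λ=2+2i: an eigenvector is (3,-1) - i(1,0) = (3 - i, -1).
A real fundamental pair from Re and Im of e^((2+2i)t)v: X_1 = e^(2t)(cos(2t)·(3,-1) + sin(2t)·(1,0)), X_2 = e^(2t)(sin(2t)·(3,-1) - cos(2t)·(1,0)).
General solution: K_1X_1 + K_2X_2.

u(t) = K_1e^(2t)sin(2t) + 3K_1e^(2t)cos(2t) + 3K_2e^(2t)sin(2t) - K_2e^(2t)cos(2t), v(t) = -K_1e^(2t)cos(2t) - K_2e^(2t)sin(2t)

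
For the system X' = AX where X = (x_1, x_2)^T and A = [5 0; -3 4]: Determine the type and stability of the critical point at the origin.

A = [[5,0],[-3,4]]; det(A-λI) = λ^2 - 9λ + 20.
λ = 4, 5: both positive.

unstable node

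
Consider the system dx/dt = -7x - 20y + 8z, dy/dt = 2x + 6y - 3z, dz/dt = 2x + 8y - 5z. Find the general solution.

Coefficient matrix A = [[-7, -20, 8], [2, 6, -3], [2, 8, -5]].
det(A - λI) = 0 gives eigenvalues λ = -3, -2, -1.
For λ=-3: eigenvector (3,-1,-1).
For λ=-2: eigenvector (-4,1,0).
For λ=-1: eigenvector (-2,1,1).
General solution: c_1e^(-3t)(3,-1,-1) + c_2e^(-2t)(-4,1,0) + c_3e^(-t)(-2,1,1).

x(t) = 3c_1e^(-3t) - 4c_2e^(-2t) - 2c_3e^(-t), y(t) = -c_1e^(-3t) + c_2e^(-2t) + c_3e^(-t), z(t) = -c_1e^(-3t) + c_3e^(-t)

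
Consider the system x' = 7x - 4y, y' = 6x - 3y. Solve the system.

Coefficient matrix A = [[7, -4], [6, -3]].
Characteristic polynomial det(A - λI) = λ^2 - 4λ + 3 = 0.
Eigenvalues λ = 1, 3.
For λ=1: (A-λI) row 1 is [6, -4], so an eigenvector is (2, 3).
For λ=3: (A-λI) row 1 is [4, -4], so an eigenvector is (1, 1).
General solution: K_1e^(t)(2,3) + K_2e^(3t)(1,1).

x(t) = 2K_1e^(t) + K_2e^(3t), y(t) = 3K_1e^(t) + K_2e^(3t)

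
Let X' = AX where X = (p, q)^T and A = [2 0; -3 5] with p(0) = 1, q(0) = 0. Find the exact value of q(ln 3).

-234

A = [[2,0],[-3,5]]; eigenvalues λ = 2, 5.
Eigenvectors: (-1,-1) for λ=2, (0,1) for λ=5.
From the initial condition, c_1 = -1, c_2 = -1.
q(ln 3) = (-1)(3^2)(-1) + (-1)(3^5)(1) = -234.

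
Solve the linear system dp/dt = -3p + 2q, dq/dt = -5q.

Coefficient matrix A = [[-3, 2], [0, -5]].
Characteristic polynomial det(A - λI) = λ^2 + 8λ + 15 = 0.
Eigenvalues λ = -3, -5.
For λ=-3: (A-λI) row 1 is [0, 2], so an eigenvector is (1, 0).
For λ=-5: (A-λI) row 1 is [2, 2], so an eigenvector is (1, -1).
General solution: c_1e^(-3t)(1,0) + c_2e^(-5t)(1,-1).

p(t) = c_1e^(-3t) + c_2e^(-5t), q(t) = -c_2e^(-5t)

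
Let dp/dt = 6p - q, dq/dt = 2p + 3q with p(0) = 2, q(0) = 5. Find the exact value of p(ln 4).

A = [[6,-1],[2,3]]; eigenvalues λ = 4, 5.
Eigenvectors: (1,2) for λ=4, (1,1) for λ=5.
From the initial condition, c_1 = 3, c_2 = -1.
p(ln 4) = (3)(4^4)(1) + (-1)(4^5)(1) = -256.

-256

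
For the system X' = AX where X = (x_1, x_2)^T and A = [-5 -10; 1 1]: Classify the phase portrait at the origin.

stable spiral

A = [[-5,-10],[1,1]]; det(A-λI) = λ^2 + 4λ + 5.
λ = -2 ± i: negative real part.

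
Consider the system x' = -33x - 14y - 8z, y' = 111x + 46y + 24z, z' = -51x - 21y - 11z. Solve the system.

x(t) = -2C_1e^(4t) + C_2e^(t) + 2C_3e^(-3t), y(t) = 7C_1e^(4t) - 3C_2e^(t) - 6C_3e^(-3t), z(t) = -3C_1e^(4t) + C_2e^(t) + 3C_3e^(-3t)

Coefficient matrix A = [[-33, -14, -8], [111, 46, 24], [-51, -21, -11]].
det(A - λI) = 0 gives eigenvalues λ = 4, 1, -3.
For λ=4: eigenvector (-2,7,-3).
For λ=1: eigenvector (1,-3,1).
For λ=-3: eigenvector (2,-6,3).
General solution: C_1e^(4t)(-2,7,-3) + C_2e^(t)(1,-3,1) + C_3e^(-3t)(2,-6,3).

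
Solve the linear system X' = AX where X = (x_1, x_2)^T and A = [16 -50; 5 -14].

Coefficient matrix A = [[16, -50], [5, -14]].
Characteristic polynomial det(A - λI) = λ^2 - 2λ + 26 = 0.
Eigenvalues λ = 1 ± 5i (complex conjugate pair).
For λ=1+5i: an eigenvector is (-3,-1) - i(1,0) = (-3 - i, -1).
A real fundamental pair from Re and Im of e^((1+5i)t)v: X_1 = e^(t)(cos(5t)·(-3,-1) + sin(5t)·(1,0)), X_2 = e^(t)(sin(5t)·(-3,-1) - cos(5t)·(1,0)).
General solution: c_1X_1 + c_2X_2.

x_1(t) = c_1e^(t)sin(5t) - 3c_1e^(t)cos(5t) - 3c_2e^(t)sin(5t) - c_2e^(t)cos(5t), x_2(t) = -c_1e^(t)cos(5t) - c_2e^(t)sin(5t)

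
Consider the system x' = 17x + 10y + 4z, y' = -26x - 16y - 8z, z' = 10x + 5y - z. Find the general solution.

x(t) = c_1e^(-3t) - 2c_2e^(-t) + 2c_3e^(4t), y(t) = -2c_1e^(-3t) + 4c_2e^(-t) - 3c_3e^(4t), z(t) = -c_2e^(-t) + c_3e^(4t)

Coefficient matrix A = [[17, 10, 4], [-26, -16, -8], [10, 5, -1]].
det(A - λI) = 0 gives eigenvalues λ = -3, -1, 4.
For λ=-3: eigenvector (1,-2,0).
For λ=-1: eigenvector (-2,4,-1).
For λ=4: eigenvector (2,-3,1).
General solution: c_1e^(-3t)(1,-2,0) + c_2e^(-t)(-2,4,-1) + c_3e^(4t)(2,-3,1).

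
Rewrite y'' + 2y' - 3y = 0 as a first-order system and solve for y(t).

y(t) = K_1e^(-3t) + K_2e^(t)

Let x_1 = y, x_2 = y'. Then x_1' = x_2 and x_2' = 3x_1 - 2x_2.
A = [[0,1],[3,-2]]; det(A-λI) = λ^2 + 2λ - 3.
Eigenvalues λ = -3, 1 with eigenvectors (1,-3), (1,1).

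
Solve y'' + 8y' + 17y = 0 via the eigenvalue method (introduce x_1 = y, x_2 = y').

y(t) = K_1e^(-4t)cos(t) + K_2e^(-4t)sin(t)

Let x_1 = y, x_2 = y'. Then x_1' = x_2 and x_2' = -17x_1 - 8x_2.
A = [[0,1],[-17,-8]]; det(A-λI) = λ^2 + 8λ + 17.
Eigenvalues λ = -4 ± i.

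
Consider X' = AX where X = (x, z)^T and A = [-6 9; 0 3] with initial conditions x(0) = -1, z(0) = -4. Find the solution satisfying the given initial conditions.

x(t) = -4e^(3t) + 3e^(-6t), z(t) = -4e^(3t)

Coefficient matrix A = [[-6, 9], [0, 3]].
Characteristic polynomial det(A - λI) = λ^2 + 3λ - 18 = 0.
Eigenvalues λ = -6, 3.
For λ=-6: (A-λI) row 1 is [0, 9], so an eigenvector is (-1, 0).
For λ=3: (A-λI) row 1 is [-9, 9], so an eigenvector is (1, 1).
General solution: K_1e^(-6t)(-1,0) + K_2e^(3t)(1,1).
Applying x(0)=-1, z(0)=-4 gives K_1=-3, K_2=-4.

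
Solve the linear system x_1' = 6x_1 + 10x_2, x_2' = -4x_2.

Coefficient matrix A = [[6, 10], [0, -4]].
Characteristic polynomial det(A - λI) = λ^2 - 2λ - 24 = 0.
Eigenvalues λ = -4, 6.
For λ=-4: (A-λI) row 1 is [10, 10], so an eigenvector is (1, -1).
For λ=6: (A-λI) row 1 is [0, 10], so an eigenvector is (-1, 0).
General solution: C_1e^(-4t)(1,-1) + C_2e^(6t)(-1,0).

x_1(t) = C_1e^(-4t) - C_2e^(6t), x_2(t) = -C_1e^(-4t)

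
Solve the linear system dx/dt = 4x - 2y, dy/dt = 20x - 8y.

Coefficient matrix A = [[4, -2], [20, -8]].
Characteristic polynomial det(A - λI) = λ^2 + 4λ + 8 = 0.
Eigenvalues λ = -2 ± 2i (complex conjugate pair).
For λ=-2+2i: an eigenvector is (0,-1) - i(1,3) = (0 - i, -1 - 3i).
A real fundamental pair from Re and Im of e^((-2+2i)t)v: X_1 = e^(-2t)(cos(2t)·(0,-1) + sin(2t)·(1,3)), X_2 = e^(-2t)(sin(2t)·(0,-1) - cos(2t)·(1,3)).
General solution: K_1X_1 + K_2X_2.

x(t) = K_1e^(-2t)sin(2t) - K_2e^(-2t)cos(2t), y(t) = 3K_1e^(-2t)sin(2t) - K_1e^(-2t)cos(2t) - K_2e^(-2t)sin(2t) - 3K_2e^(-2t)cos(2t)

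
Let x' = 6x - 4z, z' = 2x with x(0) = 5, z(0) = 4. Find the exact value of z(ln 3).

108

A = [[6,-4],[2,0]]; eigenvalues λ = 2, 4.
Eigenvectors: (-1,-1) for λ=2, (2,1) for λ=4.
From the initial condition, c_1 = -3, c_2 = 1.
z(ln 3) = (-3)(3^2)(-1) + (1)(3^4)(1) = 108.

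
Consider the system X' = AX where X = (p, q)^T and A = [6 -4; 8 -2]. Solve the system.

Coefficient matrix A = [[6, -4], [8, -2]].
Characteristic polynomial det(A - λI) = λ^2 - 4λ + 20 = 0.
Eigenvalues λ = 2 ± 4i (complex conjugate pair).
For λ=2+4i: an eigenvector is (0,-1) - i(1,1) = (0 - i, -1 - i).
A real fundamental pair from Re and Im of e^((2+4i)t)v: X_1 = e^(2t)(cos(4t)·(0,-1) + sin(4t)·(1,1)), X_2 = e^(2t)(sin(4t)·(0,-1) - cos(4t)·(1,1)).
General solution: c_1X_1 + c_2X_2.

p(t) = c_1e^(2t)sin(4t) - c_2e^(2t)cos(4t), q(t) = c_1e^(2t)sin(4t) - c_1e^(2t)cos(4t) - c_2e^(2t)sin(4t) - c_2e^(2t)cos(4t)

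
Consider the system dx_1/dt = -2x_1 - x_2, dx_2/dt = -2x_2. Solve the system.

Coefficient matrix A = [[-2, -1], [0, -2]].
Characteristic polynomial det(A - λI) = λ^2 + 4λ + 4 = 0.
Single eigenvalue λ = -2 with algebraic multiplicity 2.
Eigenvector v = (1,0); generalized eigenvector w with (A-λI)w=v is (-1,-1).
General solution: e^(-2t)[C_1·v + C_2·(t·v + w)].

x_1(t) = C_1e^(-2t) + C_2te^(-2t) - C_2e^(-2t), x_2(t) = -C_2e^(-2t)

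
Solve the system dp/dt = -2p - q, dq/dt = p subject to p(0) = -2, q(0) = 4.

p(t) = -2te^(-t) - 2e^(-t), q(t) = 2te^(-t) + 4e^(-t)

Coefficient matrix A = [[-2, -1], [1, 0]].
Characteristic polynomial det(A - λI) = λ^2 + 2λ + 1 = 0.
Single eigenvalue λ = -1 with algebraic multiplicity 2.
Eigenvector v = (1,-1); generalized eigenvector w with (A-λI)w=v is (2,-3).
General solution: e^(-t)[C_1·v + C_2·(t·v + w)].
Applying p(0)=-2, q(0)=4 gives C_1=2, C_2=-2.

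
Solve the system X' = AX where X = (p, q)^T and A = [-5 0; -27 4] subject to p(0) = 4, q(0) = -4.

Coefficient matrix A = [[-5, 0], [-27, 4]].
Characteristic polynomial det(A - λI) = λ^2 + λ - 20 = 0.
Eigenvalues λ = 4, -5.
For λ=4: (A-λI) row 1 is [-9, 0], so an eigenvector is (0, -1).
For λ=-5: (A-λI) row 2 is [-27, 9], so an eigenvector is (1, 3).
General solution: c_1e^(4t)(0,-1) + c_2e^(-5t)(1,3).
Applying p(0)=4, q(0)=-4 gives c_1=16, c_2=4.

p(t) = 4e^(-5t), q(t) = -16e^(4t) + 12e^(-5t)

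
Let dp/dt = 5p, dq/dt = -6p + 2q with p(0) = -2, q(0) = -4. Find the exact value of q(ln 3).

A = [[5,0],[-6,2]]; eigenvalues λ = 2, 5.
Eigenvectors: (0,1) for λ=2, (-1,2) for λ=5.
From the initial condition, c_1 = -8, c_2 = 2.
q(ln 3) = (-8)(3^2)(1) + (2)(3^5)(2) = 900.

900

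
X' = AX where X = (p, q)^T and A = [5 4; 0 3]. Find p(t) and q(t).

p(t) = c_1e^(5t) + 2c_2e^(3t), q(t) = -c_2e^(3t)

Coefficient matrix A = [[5, 4], [0, 3]].
Characteristic polynomial det(A - λI) = λ^2 - 8λ + 15 = 0.
Eigenvalues λ = 5, 3.
For λ=5: (A-λI) row 1 is [0, 4], so an eigenvector is (1, 0).
For λ=3: (A-λI) row 1 is [2, 4], so an eigenvector is (2, -1).
General solution: c_1e^(5t)(1,0) + c_2e^(3t)(2,-1).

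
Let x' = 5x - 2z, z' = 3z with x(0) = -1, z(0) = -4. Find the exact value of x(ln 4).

A = [[5,-2],[0,3]]; eigenvalues λ = 3, 5.
Eigenvectors: (-1,-1) for λ=3, (1,0) for λ=5.
From the initial condition, c_1 = 4, c_2 = 3.
x(ln 4) = (4)(4^3)(-1) + (3)(4^5)(1) = 2816.

2816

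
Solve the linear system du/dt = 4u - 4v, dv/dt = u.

u(t) = 2K_1e^(2t) + 2K_2te^(2t) + K_2e^(2t), v(t) = K_1e^(2t) + K_2te^(2t)

Coefficient matrix A = [[4, -4], [1, 0]].
Characteristic polynomial det(A - λI) = λ^2 - 4λ + 4 = 0.
Single eigenvalue λ = 2 with algebraic multiplicity 2.
Eigenvector v = (2,1); generalized eigenvector w with (A-λI)w=v is (1,0).
General solution: e^(2t)[K_1·v + K_2·(t·v + w)].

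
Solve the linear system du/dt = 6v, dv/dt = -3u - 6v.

Coefficient matrix A = [[0, 6], [-3, -6]].
Characteristic polynomial det(A - λI) = λ^2 + 6λ + 18 = 0.
Eigenvalues λ = -3 ± 3i (complex conjugate pair).
For λ=-3+3i: an eigenvector is (-1,0) - i(-1,1) = (-1 + i, 0 - i).
A real fundamental pair from Re and Im of e^((-3+3i)t)v: X_1 = e^(-3t)(cos(3t)·(-1,0) + sin(3t)·(-1,1)), X_2 = e^(-3t)(sin(3t)·(-1,0) - cos(3t)·(-1,1)).
General solution: c_1X_1 + c_2X_2.

u(t) = -c_1e^(-3t)sin(3t) - c_1e^(-3t)cos(3t) - c_2e^(-3t)sin(3t) + c_2e^(-3t)cos(3t), v(t) = c_1e^(-3t)sin(3t) - c_2e^(-3t)cos(3t)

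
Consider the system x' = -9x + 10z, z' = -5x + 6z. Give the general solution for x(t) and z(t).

Coefficient matrix A = [[-9, 10], [-5, 6]].
Characteristic polynomial det(A - λI) = λ^2 + 3λ - 4 = 0.
Eigenvalues λ = -4, 1.
For λ=-4: (A-λI) row 1 is [-5, 10], so an eigenvector is (2, 1).
For λ=1: (A-λI) row 1 is [-10, 10], so an eigenvector is (1, 1).
General solution: c_1e^(-4t)(2,1) + c_2e^(t)(1,1).

x(t) = 2c_1e^(-4t) + c_2e^(t), z(t) = c_1e^(-4t) + c_2e^(t)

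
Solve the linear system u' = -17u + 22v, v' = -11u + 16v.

Coefficient matrix A = [[-17, 22], [-11, 16]].
Characteristic polynomial det(A - λI) = λ^2 + λ - 30 = 0.
Eigenvalues λ = -6, 5.
For λ=-6: (A-λI) row 1 is [-11, 22], so an eigenvector is (-2, -1).
For λ=5: (A-λI) row 1 is [-22, 22], so an eigenvector is (-1, -1).
General solution: c_1e^(-6t)(-2,-1) + c_2e^(5t)(-1,-1).

u(t) = -2c_1e^(-6t) - c_2e^(5t), v(t) = -c_1e^(-6t) - c_2e^(5t)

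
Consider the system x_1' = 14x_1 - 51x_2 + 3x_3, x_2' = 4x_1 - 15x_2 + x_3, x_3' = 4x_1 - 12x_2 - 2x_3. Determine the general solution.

Coefficient matrix A = [[14, -51, 3], [4, -15, 1], [4, -12, -2]].
det(A - λI) = 0 gives eigenvalues λ = -2, 2, -3.
For λ=-2: eigenvector (3,1,1).
For λ=2: eigenvector (4,1,1).
For λ=-3: eigenvector (-3,-1,0).
General solution: c_1e^(-2t)(3,1,1) + c_2e^(2t)(4,1,1) + c_3e^(-3t)(-3,-1,0).

x_1(t) = 3c_1e^(-2t) + 4c_2e^(2t) - 3c_3e^(-3t), x_2(t) = c_1e^(-2t) + c_2e^(2t) - c_3e^(-3t), x_3(t) = c_1e^(-2t) + c_2e^(2t)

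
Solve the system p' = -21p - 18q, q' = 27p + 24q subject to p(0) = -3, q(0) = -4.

p(t) = 14e^(6t) - 17e^(-3t), q(t) = -21e^(6t) + 17e^(-3t)

Coefficient matrix A = [[-21, -18], [27, 24]].
Characteristic polynomial det(A - λI) = λ^2 - 3λ - 18 = 0.
Eigenvalues λ = -3, 6.
For λ=-3: (A-λI) row 1 is [-18, -18], so an eigenvector is (-1, 1).
For λ=6: (A-λI) row 1 is [-27, -18], so an eigenvector is (-2, 3).
General solution: C_1e^(-3t)(-1,1) + C_2e^(6t)(-2,3).
Applying p(0)=-3, q(0)=-4 gives C_1=17, C_2=-7.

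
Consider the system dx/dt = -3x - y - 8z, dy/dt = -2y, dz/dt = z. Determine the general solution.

Coefficient matrix A = [[-3, -1, -8], [0, -2, 0], [0, 0, 1]].
det(A - λI) = 0 gives eigenvalues λ = -2, -3, 1.
For λ=-2: eigenvector (1,-1,0).
For λ=-3: eigenvector (1,0,0).
For λ=1: eigenvector (-2,0,1).
General solution: C_1e^(-2t)(1,-1,0) + C_2e^(-3t)(1,0,0) + C_3e^(t)(-2,0,1).

x(t) = C_1e^(-2t) + C_2e^(-3t) - 2C_3e^(t), y(t) = -C_1e^(-2t), z(t) = C_3e^(t)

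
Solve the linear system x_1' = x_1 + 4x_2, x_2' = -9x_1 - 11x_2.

Coefficient matrix A = [[1, 4], [-9, -11]].
Characteristic polynomial det(A - λI) = λ^2 + 10λ + 25 = 0.
Single eigenvalue λ = -5 with algebraic multiplicity 2.
Eigenvector v = (2,-3); generalized eigenvector w with (A-λI)w=v is (-1,2).
General solution: e^(-5t)[C_1·v + C_2·(t·v + w)].

x_1(t) = 2C_1e^(-5t) + 2C_2te^(-5t) - C_2e^(-5t), x_2(t) = -3C_1e^(-5t) - 3C_2te^(-5t) + 2C_2e^(-5t)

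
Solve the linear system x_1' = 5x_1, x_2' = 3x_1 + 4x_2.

x_1(t) = c_1e^(5t), x_2(t) = 3c_1e^(5t) - c_2e^(4t)

Coefficient matrix A = [[5, 0], [3, 4]].
Characteristic polynomial det(A - λI) = λ^2 - 9λ + 20 = 0.
Eigenvalues λ = 5, 4.
For λ=5: (A-λI) row 2 is [3, -1], so an eigenvector is (1, 3).
For λ=4: (A-λI) row 1 is [1, 0], so an eigenvector is (0, -1).
General solution: c_1e^(5t)(1,3) + c_2e^(4t)(0,-1).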